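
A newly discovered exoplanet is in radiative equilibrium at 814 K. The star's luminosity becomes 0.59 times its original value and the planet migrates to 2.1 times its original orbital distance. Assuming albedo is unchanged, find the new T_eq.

T_eq ∝ L^(1/4) · d^(−1/2).
T′ = 814 × 0.59^(1/4) / 2.1^(1/2) = 492 K.

T_eq ≈ 492 K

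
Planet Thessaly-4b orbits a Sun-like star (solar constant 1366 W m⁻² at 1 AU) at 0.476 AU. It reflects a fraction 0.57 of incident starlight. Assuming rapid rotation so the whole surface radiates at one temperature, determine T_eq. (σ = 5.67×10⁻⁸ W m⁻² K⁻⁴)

Flux at 0.476 AU: S = 1366/0.476² = 6030 W m⁻².
Energy balance: absorbed = emitted ⇒ πR²·S(1−A) = 4πR²·σT_eq⁴, so T_eq⁴ = S(1−A)/(4σ).
T_eq = [6030 × 0.43 / (4 × 5.67×10⁻⁸)]^(1/4) = (1.14×10¹⁰)^(1/4) = 327 K.

T_eq ≈ 327 K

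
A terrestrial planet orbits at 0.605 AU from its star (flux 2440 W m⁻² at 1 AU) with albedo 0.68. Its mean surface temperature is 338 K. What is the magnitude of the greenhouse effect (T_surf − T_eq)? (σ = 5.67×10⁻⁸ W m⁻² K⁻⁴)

S = 2440/0.605² = 6666 W m⁻².
T_eq = [S(1−A)/(4σ)]^(1/4) = [6666×0.32/(4×5.67×10⁻⁸)]^(1/4) = 311.4 K.
ΔT = T_surf − T_eq = 338 − 311.4.

ΔT ≈ 26.6 K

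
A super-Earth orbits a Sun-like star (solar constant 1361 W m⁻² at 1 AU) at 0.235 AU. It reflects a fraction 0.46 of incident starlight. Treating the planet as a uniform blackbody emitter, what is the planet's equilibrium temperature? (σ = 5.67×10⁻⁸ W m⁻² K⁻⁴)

T_eq ≈ 492 K

Flux at 0.235 AU: S = 1361/0.235² = 2.46×10⁴ W m⁻².
Energy balance: absorbed = emitted ⇒ πR²·S(1−A) = 4πR²·σT_eq⁴, so T_eq⁴ = S(1−A)/(4σ).
T_eq = [2.46×10⁴ × 0.54 / (4 × 5.67×10⁻⁸)]^(1/4) = (5.87×10¹⁰)^(1/4) = 492 K.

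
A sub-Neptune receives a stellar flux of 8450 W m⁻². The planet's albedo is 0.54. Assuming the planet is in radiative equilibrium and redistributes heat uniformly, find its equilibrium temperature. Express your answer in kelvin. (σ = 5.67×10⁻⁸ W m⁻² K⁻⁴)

T_eq ≈ 362 K

Energy balance: absorbed = emitted ⇒ πR²·S(1−A) = 4πR²·σT_eq⁴, so T_eq⁴ = S(1−A)/(4σ).
T_eq = [8450 × 0.46 / (4 × 5.67×10⁻⁸)]^(1/4) = (1.71×10¹⁰)^(1/4) = 362 K.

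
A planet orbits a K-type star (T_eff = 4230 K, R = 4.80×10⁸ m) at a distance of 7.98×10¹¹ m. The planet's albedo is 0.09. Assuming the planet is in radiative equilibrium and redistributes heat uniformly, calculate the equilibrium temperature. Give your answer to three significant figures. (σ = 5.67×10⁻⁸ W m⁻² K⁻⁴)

L = 4πR_⋆²σT_⋆⁴ = 4π(4.80×10⁸)² × 5.67×10⁻⁸ × (4230)⁴ = 5.26×10²⁵ W.
S = L/(4πd²) = 6.57 W m⁻².
Energy balance: absorbed = emitted ⇒ πR²·S(1−A) = 4πR²·σT_eq⁴, so T_eq⁴ = S(1−A)/(4σ).
T_eq = [6.57 × 0.91 / (4 × 5.67×10⁻⁸)]^(1/4) = (2.64×10⁷)^(1/4) = 71.6 K.

T_eq ≈ 71.6 K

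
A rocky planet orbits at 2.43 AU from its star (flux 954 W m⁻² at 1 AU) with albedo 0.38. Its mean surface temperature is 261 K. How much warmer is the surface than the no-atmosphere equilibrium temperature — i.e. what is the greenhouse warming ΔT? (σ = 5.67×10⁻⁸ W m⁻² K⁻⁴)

S = 954/2.43² = 161.6 W m⁻².
T_eq = [S(1−A)/(4σ)]^(1/4) = [161.6×0.62/(4×5.67×10⁻⁸)]^(1/4) = 145.0 K.
ΔT = T_surf − T_eq = 261 − 145.0.

ΔT ≈ 116.0 K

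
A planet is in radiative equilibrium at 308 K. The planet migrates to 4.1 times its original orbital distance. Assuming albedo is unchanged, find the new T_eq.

T_eq ≈ 152 K

T_eq ∝ L^(1/4) · d^(−1/2).
T′ = 308 / 4.1^(1/2) = 152 K.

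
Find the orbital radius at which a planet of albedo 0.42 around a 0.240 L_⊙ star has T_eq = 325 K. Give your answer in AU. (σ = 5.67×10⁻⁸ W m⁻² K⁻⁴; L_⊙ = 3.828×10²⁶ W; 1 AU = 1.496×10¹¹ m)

L = 0.240 × 3.828×10²⁶ = 9.19×10²⁵ W.
From T_eq⁴ = L(1−A)/(16πσd²): d = √[L(1−A)/(16πσT_eq⁴)].
d = √[9.19×10²⁵ × 0.58 / (16π × 5.67×10⁻⁸ × (325)⁴)] = 4.09×10¹⁰ m = 0.274 AU.

d ≈ 0.274 AU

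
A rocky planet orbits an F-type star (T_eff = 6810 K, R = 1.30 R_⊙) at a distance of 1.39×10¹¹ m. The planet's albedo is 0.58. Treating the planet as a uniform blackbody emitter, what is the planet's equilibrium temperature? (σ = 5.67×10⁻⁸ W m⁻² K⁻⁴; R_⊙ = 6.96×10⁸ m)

R_⋆ = 1.30 × 6.96×10⁸ = 9.05×10⁸ m.
L = 4πR_⋆²σT_⋆⁴ = 4π(9.05×10⁸)² × 5.67×10⁻⁸ × (6810)⁴ = 1.25×10²⁷ W.
S = L/(4πd²) = 5170 W m⁻².
Energy balance: absorbed = emitted ⇒ πR²·S(1−A) = 4πR²·σT_eq⁴, so T_eq⁴ = S(1−A)/(4σ).
T_eq = [5170 × 0.42 / (4 × 5.67×10⁻⁸)]^(1/4) = (9.57×10⁹)^(1/4) = 313 K.

T_eq ≈ 313 K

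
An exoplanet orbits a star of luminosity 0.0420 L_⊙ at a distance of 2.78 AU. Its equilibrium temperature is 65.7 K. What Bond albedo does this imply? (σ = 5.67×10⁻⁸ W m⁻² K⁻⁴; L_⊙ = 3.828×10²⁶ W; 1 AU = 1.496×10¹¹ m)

d = 2.78 AU = 4.16×10¹¹ m.
L = 0.0420 × 3.828×10²⁶ = 1.61×10²⁵ W.
Flux: S = L/(4πd²) = 1.61×10²⁵/(4π×(4.16×10¹¹)²) = 7.40 W m⁻².
From T_eq⁴ = S(1−A)/(4σ): 1−A = 4σT_eq⁴/S.
1−A = 4 × 5.67×10⁻⁸ × (65.7)⁴ / 7.40 = 0.571.

A ≈ 0.43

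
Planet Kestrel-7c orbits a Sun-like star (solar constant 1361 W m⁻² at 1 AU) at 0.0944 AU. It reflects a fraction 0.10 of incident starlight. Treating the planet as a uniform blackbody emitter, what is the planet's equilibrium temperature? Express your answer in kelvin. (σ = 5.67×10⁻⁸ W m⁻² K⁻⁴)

T_eq ≈ 882 K

Flux at 0.0944 AU: S = 1361/0.0944² = 1.53×10⁵ W m⁻².
Energy balance: absorbed = emitted ⇒ πR²·S(1−A) = 4πR²·σT_eq⁴, so T_eq⁴ = S(1−A)/(4σ).
T_eq = [1.53×10⁵ × 0.90 / (4 × 5.67×10⁻⁸)]^(1/4) = (6.06×10¹¹)^(1/4) = 882 K.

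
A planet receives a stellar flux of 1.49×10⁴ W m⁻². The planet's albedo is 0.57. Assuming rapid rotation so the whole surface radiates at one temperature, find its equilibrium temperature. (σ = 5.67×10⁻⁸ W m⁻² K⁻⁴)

Energy balance: absorbed = emitted ⇒ πR²·S(1−A) = 4πR²·σT_eq⁴, so T_eq⁴ = S(1−A)/(4σ).
T_eq = [1.49×10⁴ × 0.43 / (4 × 5.67×10⁻⁸)]^(1/4) = (2.82×10¹⁰)^(1/4) = 410 K.

T_eq ≈ 410 K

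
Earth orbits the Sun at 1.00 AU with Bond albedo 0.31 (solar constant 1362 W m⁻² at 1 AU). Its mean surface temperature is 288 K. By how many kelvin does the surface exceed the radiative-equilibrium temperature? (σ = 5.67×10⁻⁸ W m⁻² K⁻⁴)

S = 1362/1.00² = 1362 W m⁻².
T_eq = [S(1−A)/(4σ)]^(1/4) = [1362×0.69/(4×5.67×10⁻⁸)]^(1/4) = 253.7 K.
ΔT = T_surf − T_eq = 288 − 253.7.

ΔT ≈ 34.3 K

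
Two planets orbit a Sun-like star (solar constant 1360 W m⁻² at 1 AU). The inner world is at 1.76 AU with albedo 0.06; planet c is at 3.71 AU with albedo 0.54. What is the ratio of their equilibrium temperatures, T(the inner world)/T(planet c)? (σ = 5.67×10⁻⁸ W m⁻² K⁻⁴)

T_eq = [S₀(1−A)/(4σd²)]^(1/4), so T ∝ (1−A)^(1/4) / √d.
T₁ = [1360×0.94/(4×5.67×10⁻⁸×1.76²)]^(1/4) = 206.54 K.
T₂ = [1360×0.46/(4×5.67×10⁻⁸×3.71²)]^(1/4) = 118.98 K.

T₁/T₂ ≈ 1.736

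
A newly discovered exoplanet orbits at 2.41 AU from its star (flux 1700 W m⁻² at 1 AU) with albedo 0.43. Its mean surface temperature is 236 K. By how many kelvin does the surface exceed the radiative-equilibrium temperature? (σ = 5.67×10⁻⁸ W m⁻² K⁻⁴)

S = 1700/2.41² = 292.7 W m⁻².
T_eq = [S(1−A)/(4σ)]^(1/4) = [292.7×0.57/(4×5.67×10⁻⁸)]^(1/4) = 164.7 K.
ΔT = T_surf − T_eq = 236 − 164.7.

ΔT ≈ 71.3 K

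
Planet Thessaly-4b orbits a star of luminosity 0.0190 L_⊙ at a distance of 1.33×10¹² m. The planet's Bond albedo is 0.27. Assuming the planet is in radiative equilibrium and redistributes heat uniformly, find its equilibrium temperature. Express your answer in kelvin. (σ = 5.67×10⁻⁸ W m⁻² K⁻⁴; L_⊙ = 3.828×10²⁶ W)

T_eq ≈ 32.0 K

L = 0.0190 × 3.828×10²⁶ = 7.27×10²⁴ W.
Flux: S = L/(4πd²) = 7.27×10²⁴/(4π×(1.33×10¹²)²) = 0.327 W m⁻².
Energy balance: absorbed = emitted ⇒ πR²·S(1−A) = 4πR²·σT_eq⁴, so T_eq⁴ = S(1−A)/(4σ).
T_eq = [0.327 × 0.73 / (4 × 5.67×10⁻⁸)]^(1/4) = (1.05×10⁶)^(1/4) = 32.0 K.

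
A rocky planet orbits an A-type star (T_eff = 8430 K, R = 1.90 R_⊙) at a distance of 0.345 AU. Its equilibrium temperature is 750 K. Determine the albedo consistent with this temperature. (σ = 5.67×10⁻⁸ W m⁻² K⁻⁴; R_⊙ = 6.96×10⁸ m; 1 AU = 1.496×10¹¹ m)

A ≈ 0.62

R_⋆ = 1.90 × 6.96×10⁸ = 1.32×10⁹ m.
d = 0.345 AU = 5.16×10¹⁰ m.
L = 4πR_⋆²σT_⋆⁴ = 4π(1.32×10⁹)² × 5.67×10⁻⁸ × (8430)⁴ = 6.29×10²⁷ W.
S = L/(4πd²) = 1.88×10⁵ W m⁻².
From T_eq⁴ = S(1−A)/(4σ): 1−A = 4σT_eq⁴/S.
1−A = 4 × 5.67×10⁻⁸ × (750)⁴ / 1.88×10⁵ = 0.382.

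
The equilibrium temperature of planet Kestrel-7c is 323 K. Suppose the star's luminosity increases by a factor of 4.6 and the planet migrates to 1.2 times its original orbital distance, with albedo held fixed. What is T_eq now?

T_eq ∝ L^(1/4) · d^(−1/2).
T′ = 323 × 4.6^(1/4) / 1.2^(1/2) = 432 K.

T_eq ≈ 432 K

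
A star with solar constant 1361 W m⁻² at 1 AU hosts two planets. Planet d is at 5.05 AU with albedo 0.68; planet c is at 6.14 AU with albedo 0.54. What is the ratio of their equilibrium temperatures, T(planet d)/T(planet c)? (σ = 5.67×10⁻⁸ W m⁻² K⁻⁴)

T_eq = [S₀(1−A)/(4σd²)]^(1/4), so T ∝ (1−A)^(1/4) / √d.
T₁ = [1361×0.32/(4×5.67×10⁻⁸×5.05²)]^(1/4) = 93.15 K.
T₂ = [1361×0.46/(4×5.67×10⁻⁸×6.14²)]^(1/4) = 92.50 K.

T₁/T₂ ≈ 1.007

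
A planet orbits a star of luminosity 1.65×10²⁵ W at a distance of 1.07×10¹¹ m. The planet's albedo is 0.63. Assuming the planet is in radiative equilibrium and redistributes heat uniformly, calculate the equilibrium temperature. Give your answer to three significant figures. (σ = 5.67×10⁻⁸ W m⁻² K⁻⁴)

Flux: S = L/(4πd²) = 1.65×10²⁵/(4π×(1.07×10¹¹)²) = 115 W m⁻².
Energy balance: absorbed = emitted ⇒ πR²·S(1−A) = 4πR²·σT_eq⁴, so T_eq⁴ = S(1−A)/(4σ).
T_eq = [115 × 0.37 / (4 × 5.67×10⁻⁸)]^(1/4) = (1.87×10⁸)^(1/4) = 117 K.

T_eq ≈ 117 K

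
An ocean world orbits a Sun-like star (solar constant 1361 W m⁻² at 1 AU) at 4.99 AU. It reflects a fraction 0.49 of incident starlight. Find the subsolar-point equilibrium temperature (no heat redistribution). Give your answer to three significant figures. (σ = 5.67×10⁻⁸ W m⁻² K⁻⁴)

Flux at 4.99 AU: S = 1361/4.99² = 54.7 W m⁻².
At the subsolar point the surface absorbs S(1−A) and emits σT⁴ per unit area — no factor of 4, since only the local patch is in balance.
T = [54.7 × 0.51 / 5.67×10⁻⁸]^(1/4) = (4.92×10⁸)^(1/4) = 149 K.

T_ss ≈ 149 K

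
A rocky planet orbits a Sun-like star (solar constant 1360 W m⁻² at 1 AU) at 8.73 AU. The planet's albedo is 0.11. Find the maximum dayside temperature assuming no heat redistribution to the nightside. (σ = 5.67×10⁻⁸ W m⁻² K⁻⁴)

Flux at 8.73 AU: S = 1360/8.73² = 17.8 W m⁻².
With no redistribution each surface element balances locally: S(1−A) = σT⁴.
T = [17.8 × 0.89 / 5.67×10⁻⁸]^(1/4) = (2.80×10⁸)^(1/4) = 129 K.

T_ss ≈ 129 K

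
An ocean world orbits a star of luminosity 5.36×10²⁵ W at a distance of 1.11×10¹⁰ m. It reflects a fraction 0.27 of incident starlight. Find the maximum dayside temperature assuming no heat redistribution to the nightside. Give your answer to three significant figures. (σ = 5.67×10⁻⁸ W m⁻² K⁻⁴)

T_ss ≈ 817 K

Flux: S = L/(4πd²) = 5.36×10²⁵/(4π×(1.11×10¹⁰)²) = 3.46×10⁴ W m⁻².
With no redistribution each surface element balances locally: S(1−A) = σT⁴.
T = [3.46×10⁴ × 0.73 / 5.67×10⁻⁸]^(1/4) = (4.46×10¹¹)^(1/4) = 817 K.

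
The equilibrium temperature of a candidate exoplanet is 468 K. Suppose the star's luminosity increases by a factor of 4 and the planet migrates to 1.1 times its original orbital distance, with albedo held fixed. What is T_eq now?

T_eq ≈ 631 K

T_eq ∝ L^(1/4) · d^(−1/2).
T′ = 468 × 4^(1/4) / 1.1^(1/2) = 631 K.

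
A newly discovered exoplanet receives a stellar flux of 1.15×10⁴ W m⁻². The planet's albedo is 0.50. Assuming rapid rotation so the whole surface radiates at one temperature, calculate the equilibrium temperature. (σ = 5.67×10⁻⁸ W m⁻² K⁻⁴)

T_eq ≈ 399 K

Energy balance: absorbed = emitted ⇒ πR²·S(1−A) = 4πR²·σT_eq⁴, so T_eq⁴ = S(1−A)/(4σ).
T_eq = [1.15×10⁴ × 0.50 / (4 × 5.67×10⁻⁸)]^(1/4) = (2.54×10¹⁰)^(1/4) = 399 K.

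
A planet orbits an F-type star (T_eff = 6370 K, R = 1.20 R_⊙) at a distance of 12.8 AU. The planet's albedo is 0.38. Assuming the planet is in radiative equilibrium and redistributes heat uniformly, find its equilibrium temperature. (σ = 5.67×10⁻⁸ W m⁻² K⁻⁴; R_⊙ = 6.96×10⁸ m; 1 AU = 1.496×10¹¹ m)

T_eq ≈ 83.5 K

R_⋆ = 1.20 × 6.96×10⁸ = 8.35×10⁸ m.
d = 12.8 AU = 1.91×10¹² m.
L = 4πR_⋆²σT_⋆⁴ = 4π(8.35×10⁸)² × 5.67×10⁻⁸ × (6370)⁴ = 8.18×10²⁶ W.
S = L/(4πd²) = 17.8 W m⁻².
Energy balance: absorbed = emitted ⇒ πR²·S(1−A) = 4πR²·σT_eq⁴, so T_eq⁴ = S(1−A)/(4σ).
T_eq = [17.8 × 0.62 / (4 × 5.67×10⁻⁸)]^(1/4) = (4.85×10⁷)^(1/4) = 83.5 K.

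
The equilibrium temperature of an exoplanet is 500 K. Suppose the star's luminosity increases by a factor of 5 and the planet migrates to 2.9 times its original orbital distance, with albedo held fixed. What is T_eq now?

T_eq ≈ 439 K

T_eq ∝ L^(1/4) · d^(−1/2).
T′ = 500 × 5^(1/4) / 2.9^(1/2) = 439 K.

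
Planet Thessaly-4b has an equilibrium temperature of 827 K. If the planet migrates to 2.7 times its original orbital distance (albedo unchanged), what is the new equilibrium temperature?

T_eq ≈ 503 K

T_eq ∝ L^(1/4) · d^(−1/2).
T′ = 827 / 2.7^(1/2) = 503 K.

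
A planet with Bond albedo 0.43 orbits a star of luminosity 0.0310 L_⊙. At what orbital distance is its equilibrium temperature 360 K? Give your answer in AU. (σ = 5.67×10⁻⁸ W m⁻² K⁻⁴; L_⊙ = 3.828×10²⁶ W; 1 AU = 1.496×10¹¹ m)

L = 0.0310 × 3.828×10²⁶ = 1.19×10²⁵ W.
From T_eq⁴ = L(1−A)/(16πσd²): d = √[L(1−A)/(16πσT_eq⁴)].
d = √[1.19×10²⁵ × 0.57 / (16π × 5.67×10⁻⁸ × (360)⁴)] = 1.19×10¹⁰ m = 0.0795 AU.

d ≈ 0.0795 AU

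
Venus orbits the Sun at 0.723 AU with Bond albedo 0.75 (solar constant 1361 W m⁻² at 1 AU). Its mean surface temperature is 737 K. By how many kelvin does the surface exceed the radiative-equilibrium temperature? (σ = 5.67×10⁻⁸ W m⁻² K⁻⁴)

S = 1361/0.723² = 2604 W m⁻².
T_eq = [S(1−A)/(4σ)]^(1/4) = [2604×0.25/(4×5.67×10⁻⁸)]^(1/4) = 231.5 K.
ΔT = T_surf − T_eq = 737 − 231.5.

ΔT ≈ 505.5 K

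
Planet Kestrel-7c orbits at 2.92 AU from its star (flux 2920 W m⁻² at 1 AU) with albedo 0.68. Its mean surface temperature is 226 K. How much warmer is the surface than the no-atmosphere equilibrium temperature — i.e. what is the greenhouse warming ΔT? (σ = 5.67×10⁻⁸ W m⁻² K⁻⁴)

ΔT ≈ 77.7 K

S = 2920/2.92² = 342.5 W m⁻².
T_eq = [S(1−A)/(4σ)]^(1/4) = [342.5×0.32/(4×5.67×10⁻⁸)]^(1/4) = 148.3 K.
ΔT = T_surf − T_eq = 226 − 148.3.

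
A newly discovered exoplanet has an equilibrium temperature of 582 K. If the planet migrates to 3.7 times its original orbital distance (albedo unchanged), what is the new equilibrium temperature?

T_eq ∝ L^(1/4) · d^(−1/2).
T′ = 582 / 3.7^(1/2) = 303 K.

T_eq ≈ 303 K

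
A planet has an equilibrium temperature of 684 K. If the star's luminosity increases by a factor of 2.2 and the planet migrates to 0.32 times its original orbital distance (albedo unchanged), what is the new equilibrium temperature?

T_eq ∝ L^(1/4) · d^(−1/2).
T′ = 684 × 2.2^(1/4) / 0.32^(1/2) = 1470 K.

T_eq ≈ 1470 K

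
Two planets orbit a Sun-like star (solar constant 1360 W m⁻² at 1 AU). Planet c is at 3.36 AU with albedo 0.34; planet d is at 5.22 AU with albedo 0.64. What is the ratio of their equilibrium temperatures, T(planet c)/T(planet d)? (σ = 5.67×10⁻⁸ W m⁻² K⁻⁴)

T_eq = [S₀(1−A)/(4σd²)]^(1/4), so T ∝ (1−A)^(1/4) / √d.
T₁ = [1360×0.66/(4×5.67×10⁻⁸×3.36²)]^(1/4) = 136.83 K.
T₂ = [1360×0.36/(4×5.67×10⁻⁸×5.22²)]^(1/4) = 94.34 K.

T₁/T₂ ≈ 1.450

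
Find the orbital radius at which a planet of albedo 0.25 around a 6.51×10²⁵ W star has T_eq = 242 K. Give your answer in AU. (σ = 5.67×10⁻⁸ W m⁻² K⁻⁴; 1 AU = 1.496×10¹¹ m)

From T_eq⁴ = L(1−A)/(16πσd²): d = √[L(1−A)/(16πσT_eq⁴)].
d = √[6.51×10²⁵ × 0.75 / (16π × 5.67×10⁻⁸ × (242)⁴)] = 7.07×10¹⁰ m = 0.472 AU.

d ≈ 0.472 AU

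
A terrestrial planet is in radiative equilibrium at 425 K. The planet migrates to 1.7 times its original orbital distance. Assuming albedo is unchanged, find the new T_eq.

T_eq ∝ L^(1/4) · d^(−1/2).
T′ = 425 / 1.7^(1/2) = 326 K.

T_eq ≈ 326 K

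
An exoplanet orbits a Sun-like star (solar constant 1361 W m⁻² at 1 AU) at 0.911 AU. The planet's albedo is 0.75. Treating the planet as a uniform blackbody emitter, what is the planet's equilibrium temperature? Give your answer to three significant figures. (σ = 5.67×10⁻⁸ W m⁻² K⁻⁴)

T_eq ≈ 206 K

Flux at 0.911 AU: S = 1361/0.911² = 1640 W m⁻².
Energy balance: absorbed = emitted ⇒ πR²·S(1−A) = 4πR²·σT_eq⁴, so T_eq⁴ = S(1−A)/(4σ).
T_eq = [1640 × 0.25 / (4 × 5.67×10⁻⁸)]^(1/4) = (1.81×10⁹)^(1/4) = 206 K.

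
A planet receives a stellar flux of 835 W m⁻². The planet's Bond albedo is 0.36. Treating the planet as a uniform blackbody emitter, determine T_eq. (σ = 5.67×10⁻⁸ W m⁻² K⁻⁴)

T_eq ≈ 220 K

Energy balance: absorbed = emitted ⇒ πR²·S(1−A) = 4πR²·σT_eq⁴, so T_eq⁴ = S(1−A)/(4σ).
T_eq = [835 × 0.64 / (4 × 5.67×10⁻⁸)]^(1/4) = (2.36×10⁹)^(1/4) = 220 K.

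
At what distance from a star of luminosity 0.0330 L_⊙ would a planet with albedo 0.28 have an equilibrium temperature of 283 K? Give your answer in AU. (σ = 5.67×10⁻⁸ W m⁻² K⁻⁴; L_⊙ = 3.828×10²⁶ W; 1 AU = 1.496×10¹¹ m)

L = 0.0330 × 3.828×10²⁶ = 1.26×10²⁵ W.
From T_eq⁴ = L(1−A)/(16πσd²): d = √[L(1−A)/(16πσT_eq⁴)].
d = √[1.26×10²⁵ × 0.72 / (16π × 5.67×10⁻⁸ × (283)⁴)] = 2.23×10¹⁰ m = 0.149 AU.

d ≈ 0.149 AU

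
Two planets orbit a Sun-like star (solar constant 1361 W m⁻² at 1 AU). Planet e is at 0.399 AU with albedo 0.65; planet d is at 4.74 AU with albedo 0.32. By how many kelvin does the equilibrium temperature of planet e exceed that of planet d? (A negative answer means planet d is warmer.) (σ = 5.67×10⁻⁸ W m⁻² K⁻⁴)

ΔT ≈ 222.8 K

T_eq = [S₀(1−A)/(4σd²)]^(1/4), so T ∝ (1−A)^(1/4) / √d.
T₁ = [1361×0.35/(4×5.67×10⁻⁸×0.399²)]^(1/4) = 338.91 K.
T₂ = [1361×0.68/(4×5.67×10⁻⁸×4.74²)]^(1/4) = 116.09 K.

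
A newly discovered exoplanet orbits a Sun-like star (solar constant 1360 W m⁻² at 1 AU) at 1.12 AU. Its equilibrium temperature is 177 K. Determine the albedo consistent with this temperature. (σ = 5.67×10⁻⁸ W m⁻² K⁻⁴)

A ≈ 0.79

Flux at 1.12 AU: S = 1360/1.12² = 1080 W m⁻².
From T_eq⁴ = S(1−A)/(4σ): 1−A = 4σT_eq⁴/S.
1−A = 4 × 5.67×10⁻⁸ × (177)⁴ / 1080 = 0.205.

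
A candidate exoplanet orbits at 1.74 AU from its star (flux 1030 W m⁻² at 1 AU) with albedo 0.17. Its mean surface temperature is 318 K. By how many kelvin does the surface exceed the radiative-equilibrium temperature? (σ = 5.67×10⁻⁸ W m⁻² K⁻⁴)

ΔT ≈ 130.2 K

S = 1030/1.74² = 340.2 W m⁻².
T_eq = [S(1−A)/(4σ)]^(1/4) = [340.2×0.83/(4×5.67×10⁻⁸)]^(1/4) = 187.8 K.
ΔT = T_surf − T_eq = 318 − 187.8.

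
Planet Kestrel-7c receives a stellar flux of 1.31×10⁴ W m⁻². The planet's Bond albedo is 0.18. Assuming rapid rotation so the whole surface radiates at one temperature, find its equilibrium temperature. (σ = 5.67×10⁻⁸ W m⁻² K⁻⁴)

T_eq ≈ 467 K

Energy balance: absorbed = emitted ⇒ πR²·S(1−A) = 4πR²·σT_eq⁴, so T_eq⁴ = S(1−A)/(4σ).
T_eq = [1.31×10⁴ × 0.82 / (4 × 5.67×10⁻⁸)]^(1/4) = (4.74×10¹⁰)^(1/4) = 467 K.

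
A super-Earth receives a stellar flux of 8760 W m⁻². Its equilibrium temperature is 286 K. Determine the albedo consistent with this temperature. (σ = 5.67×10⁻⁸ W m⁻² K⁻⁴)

A ≈ 0.83

From T_eq⁴ = S(1−A)/(4σ): 1−A = 4σT_eq⁴/S.
1−A = 4 × 5.67×10⁻⁸ × (286)⁴ / 8760 = 0.173.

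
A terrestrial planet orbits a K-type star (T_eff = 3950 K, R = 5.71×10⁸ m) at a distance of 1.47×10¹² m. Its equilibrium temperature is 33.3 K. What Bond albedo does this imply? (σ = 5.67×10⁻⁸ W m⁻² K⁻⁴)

A ≈ 0.87

L = 4πR_⋆²σT_⋆⁴ = 4π(5.71×10⁸)² × 5.67×10⁻⁸ × (3950)⁴ = 5.66×10²⁵ W.
S = L/(4πd²) = 2.08 W m⁻².
From T_eq⁴ = S(1−A)/(4σ): 1−A = 4σT_eq⁴/S.
1−A = 4 × 5.67×10⁻⁸ × (33.3)⁴ / 2.08 = 0.134.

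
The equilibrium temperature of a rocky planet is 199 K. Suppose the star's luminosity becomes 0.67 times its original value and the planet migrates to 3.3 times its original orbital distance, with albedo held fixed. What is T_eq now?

T_eq ≈ 99.1 K

T_eq ∝ L^(1/4) · d^(−1/2).
T′ = 199 × 0.67^(1/4) / 3.3^(1/2) = 99.1 K.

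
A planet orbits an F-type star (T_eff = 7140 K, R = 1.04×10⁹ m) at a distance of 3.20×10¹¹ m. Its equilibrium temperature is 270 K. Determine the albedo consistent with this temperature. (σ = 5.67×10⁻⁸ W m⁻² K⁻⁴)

A ≈ 0.23

L = 4πR_⋆²σT_⋆⁴ = 4π(1.04×10⁹)² × 5.67×10⁻⁸ × (7140)⁴ = 2.00×10²⁷ W.
S = L/(4πd²) = 1560 W m⁻².
From T_eq⁴ = S(1−A)/(4σ): 1−A = 4σT_eq⁴/S.
1−A = 4 × 5.67×10⁻⁸ × (270)⁴ / 1560 = 0.774.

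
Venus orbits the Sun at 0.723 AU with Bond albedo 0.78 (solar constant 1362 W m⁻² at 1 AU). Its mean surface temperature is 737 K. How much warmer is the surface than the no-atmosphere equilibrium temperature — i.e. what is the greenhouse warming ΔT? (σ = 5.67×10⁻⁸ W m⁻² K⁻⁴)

ΔT ≈ 512.8 K

S = 1362/0.723² = 2606 W m⁻².
T_eq = [S(1−A)/(4σ)]^(1/4) = [2606×0.22/(4×5.67×10⁻⁸)]^(1/4) = 224.2 K.
ΔT = T_surf − T_eq = 737 − 224.2.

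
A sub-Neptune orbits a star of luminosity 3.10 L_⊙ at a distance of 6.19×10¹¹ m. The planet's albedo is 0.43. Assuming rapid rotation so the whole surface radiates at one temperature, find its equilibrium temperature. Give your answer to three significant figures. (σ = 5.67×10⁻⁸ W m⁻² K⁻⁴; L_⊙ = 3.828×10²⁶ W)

T_eq ≈ 158 K

L = 3.10 × 3.828×10²⁶ = 1.19×10²⁷ W.
Flux: S = L/(4πd²) = 1.19×10²⁷/(4π×(6.19×10¹¹)²) = 246 W m⁻².
Energy balance: absorbed = emitted ⇒ πR²·S(1−A) = 4πR²·σT_eq⁴, so T_eq⁴ = S(1−A)/(4σ).
T_eq = [246 × 0.57 / (4 × 5.67×10⁻⁸)]^(1/4) = (6.19×10⁸)^(1/4) = 158 K.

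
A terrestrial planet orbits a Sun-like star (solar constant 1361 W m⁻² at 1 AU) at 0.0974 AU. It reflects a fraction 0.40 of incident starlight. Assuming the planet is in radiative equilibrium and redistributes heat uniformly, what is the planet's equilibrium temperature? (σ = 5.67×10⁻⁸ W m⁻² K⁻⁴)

T_eq ≈ 785 K

Flux at 0.0974 AU: S = 1361/0.0974² = 1.43×10⁵ W m⁻².
Energy balance: absorbed = emitted ⇒ πR²·S(1−A) = 4πR²·σT_eq⁴, so T_eq⁴ = S(1−A)/(4σ).
T_eq = [1.43×10⁵ × 0.60 / (4 × 5.67×10⁻⁸)]^(1/4) = (3.80×10¹¹)^(1/4) = 785 K.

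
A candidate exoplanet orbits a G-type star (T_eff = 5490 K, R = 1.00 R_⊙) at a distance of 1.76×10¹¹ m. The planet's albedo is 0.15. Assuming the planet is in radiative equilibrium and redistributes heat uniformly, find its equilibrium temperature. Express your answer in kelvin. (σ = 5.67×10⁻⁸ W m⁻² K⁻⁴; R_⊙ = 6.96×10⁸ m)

T_eq ≈ 234 K

R_⋆ = 1.00 × 6.96×10⁸ = 6.96×10⁸ m.
L = 4πR_⋆²σT_⋆⁴ = 4π(6.96×10⁸)² × 5.67×10⁻⁸ × (5490)⁴ = 3.14×10²⁶ W.
S = L/(4πd²) = 806 W m⁻².
Energy balance: absorbed = emitted ⇒ πR²·S(1−A) = 4πR²·σT_eq⁴, so T_eq⁴ = S(1−A)/(4σ).
T_eq = [806 × 0.85 / (4 × 5.67×10⁻⁸)]^(1/4) = (3.02×10⁹)^(1/4) = 234 K.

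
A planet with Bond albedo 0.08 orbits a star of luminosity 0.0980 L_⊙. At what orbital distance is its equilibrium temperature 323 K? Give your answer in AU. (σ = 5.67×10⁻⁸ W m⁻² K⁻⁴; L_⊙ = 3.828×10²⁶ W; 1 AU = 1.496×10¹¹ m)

L = 0.0980 × 3.828×10²⁶ = 3.75×10²⁵ W.
From T_eq⁴ = L(1−A)/(16πσd²): d = √[L(1−A)/(16πσT_eq⁴)].
d = √[3.75×10²⁵ × 0.92 / (16π × 5.67×10⁻⁸ × (323)⁴)] = 3.34×10¹⁰ m = 0.223 AU.

d ≈ 0.223 AU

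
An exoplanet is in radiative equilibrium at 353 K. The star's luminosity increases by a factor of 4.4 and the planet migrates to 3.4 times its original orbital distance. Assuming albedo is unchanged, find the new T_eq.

T_eq ≈ 277 K

T_eq ∝ L^(1/4) · d^(−1/2).
T′ = 353 × 4.4^(1/4) / 3.4^(1/2) = 277 K.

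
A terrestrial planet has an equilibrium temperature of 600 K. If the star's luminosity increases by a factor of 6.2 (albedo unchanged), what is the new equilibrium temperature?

T_eq ≈ 947 K

T_eq ∝ L^(1/4) · d^(−1/2).
T′ = 600 × 6.2^(1/4) = 947 K.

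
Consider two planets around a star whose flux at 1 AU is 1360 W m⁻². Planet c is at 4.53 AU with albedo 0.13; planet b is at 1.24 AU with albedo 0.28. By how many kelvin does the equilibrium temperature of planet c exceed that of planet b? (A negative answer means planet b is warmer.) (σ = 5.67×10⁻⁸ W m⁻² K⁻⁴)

T_eq = [S₀(1−A)/(4σd²)]^(1/4), so T ∝ (1−A)^(1/4) / √d.
T₁ = [1360×0.87/(4×5.67×10⁻⁸×4.53²)]^(1/4) = 126.27 K.
T₂ = [1360×0.72/(4×5.67×10⁻⁸×1.24²)]^(1/4) = 230.20 K.

ΔT ≈ -103.9 K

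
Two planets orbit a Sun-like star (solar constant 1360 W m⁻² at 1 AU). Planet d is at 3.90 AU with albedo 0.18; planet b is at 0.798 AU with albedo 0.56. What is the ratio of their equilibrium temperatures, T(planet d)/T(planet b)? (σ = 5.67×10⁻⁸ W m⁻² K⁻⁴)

T₁/T₂ ≈ 0.529

T_eq = [S₀(1−A)/(4σd²)]^(1/4), so T ∝ (1−A)^(1/4) / √d.
T₁ = [1360×0.82/(4×5.67×10⁻⁸×3.90²)]^(1/4) = 134.09 K.
T₂ = [1360×0.44/(4×5.67×10⁻⁸×0.798²)]^(1/4) = 253.71 K.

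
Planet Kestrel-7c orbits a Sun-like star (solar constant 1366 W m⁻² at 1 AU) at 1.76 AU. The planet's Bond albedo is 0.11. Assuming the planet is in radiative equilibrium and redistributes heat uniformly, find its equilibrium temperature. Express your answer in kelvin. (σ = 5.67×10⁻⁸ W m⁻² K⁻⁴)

T_eq ≈ 204 K

Flux at 1.76 AU: S = 1366/1.76² = 441 W m⁻².
Energy balance: absorbed = emitted ⇒ πR²·S(1−A) = 4πR²·σT_eq⁴, so T_eq⁴ = S(1−A)/(4σ).
T_eq = [441 × 0.89 / (4 × 5.67×10⁻⁸)]^(1/4) = (1.73×10⁹)^(1/4) = 204 K.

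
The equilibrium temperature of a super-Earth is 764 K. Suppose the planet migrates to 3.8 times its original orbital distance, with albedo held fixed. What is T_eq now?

T_eq ≈ 392 K

T_eq ∝ L^(1/4) · d^(−1/2).
T′ = 764 / 3.8^(1/2) = 392 K.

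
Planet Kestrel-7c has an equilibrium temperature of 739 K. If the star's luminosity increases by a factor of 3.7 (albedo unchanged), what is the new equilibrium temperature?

T_eq ∝ L^(1/4) · d^(−1/2).
T′ = 739 × 3.7^(1/4) = 1020 K.

T_eq ≈ 1020 K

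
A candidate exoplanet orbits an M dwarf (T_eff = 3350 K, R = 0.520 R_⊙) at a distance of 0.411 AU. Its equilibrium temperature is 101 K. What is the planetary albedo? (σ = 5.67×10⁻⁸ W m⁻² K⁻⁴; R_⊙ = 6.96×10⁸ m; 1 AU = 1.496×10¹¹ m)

A ≈ 0.90

R_⋆ = 0.520 × 6.96×10⁸ = 3.62×10⁸ m.
d = 0.411 AU = 6.15×10¹⁰ m.
L = 4πR_⋆²σT_⋆⁴ = 4π(3.62×10⁸)² × 5.67×10⁻⁸ × (3350)⁴ = 1.18×10²⁵ W.
S = L/(4πd²) = 247 W m⁻².
From T_eq⁴ = S(1−A)/(4σ): 1−A = 4σT_eq⁴/S.
1−A = 4 × 5.67×10⁻⁸ × (101)⁴ / 247 = 0.095.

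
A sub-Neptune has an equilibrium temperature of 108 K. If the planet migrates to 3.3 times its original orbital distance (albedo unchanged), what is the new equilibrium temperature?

T_eq ∝ L^(1/4) · d^(−1/2).
T′ = 108 / 3.3^(1/2) = 59.5 K.

T_eq ≈ 59.5 K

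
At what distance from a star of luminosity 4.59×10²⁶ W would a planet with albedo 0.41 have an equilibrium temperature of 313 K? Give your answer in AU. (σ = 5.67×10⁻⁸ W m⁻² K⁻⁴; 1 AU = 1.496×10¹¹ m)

d ≈ 0.665 AU

From T_eq⁴ = L(1−A)/(16πσd²): d = √[L(1−A)/(16πσT_eq⁴)].
d = √[4.59×10²⁶ × 0.59 / (16π × 5.67×10⁻⁸ × (313)⁴)] = 9.95×10¹⁰ m = 0.665 AU.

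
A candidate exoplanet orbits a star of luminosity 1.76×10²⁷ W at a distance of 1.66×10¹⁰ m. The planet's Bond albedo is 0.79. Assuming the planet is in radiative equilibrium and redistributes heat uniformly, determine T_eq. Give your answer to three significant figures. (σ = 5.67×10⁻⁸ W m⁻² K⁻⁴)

T_eq ≈ 828 K

Flux: S = L/(4πd²) = 1.76×10²⁷/(4π×(1.66×10¹⁰)²) = 5.08×10⁵ W m⁻².
Energy balance: absorbed = emitted ⇒ πR²·S(1−A) = 4πR²·σT_eq⁴, so T_eq⁴ = S(1−A)/(4σ).
T_eq = [5.08×10⁵ × 0.21 / (4 × 5.67×10⁻⁸)]^(1/4) = (4.71×10¹¹)^(1/4) = 828 K.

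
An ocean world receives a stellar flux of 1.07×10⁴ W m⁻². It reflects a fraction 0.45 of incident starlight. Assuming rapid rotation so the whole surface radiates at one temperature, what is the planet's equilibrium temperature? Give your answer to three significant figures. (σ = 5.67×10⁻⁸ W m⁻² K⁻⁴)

Energy balance: absorbed = emitted ⇒ πR²·S(1−A) = 4πR²·σT_eq⁴, so T_eq⁴ = S(1−A)/(4σ).
T_eq = [1.07×10⁴ × 0.55 / (4 × 5.67×10⁻⁸)]^(1/4) = (2.59×10¹⁰)^(1/4) = 401 K.

T_eq ≈ 401 K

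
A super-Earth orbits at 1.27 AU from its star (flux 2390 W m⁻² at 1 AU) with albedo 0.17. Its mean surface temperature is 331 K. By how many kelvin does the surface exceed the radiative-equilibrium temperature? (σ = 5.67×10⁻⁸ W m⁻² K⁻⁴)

ΔT ≈ 59.6 K

S = 2390/1.27² = 1482 W m⁻².
T_eq = [S(1−A)/(4σ)]^(1/4) = [1482×0.83/(4×5.67×10⁻⁸)]^(1/4) = 271.4 K.
ΔT = T_surf − T_eq = 331 − 271.4.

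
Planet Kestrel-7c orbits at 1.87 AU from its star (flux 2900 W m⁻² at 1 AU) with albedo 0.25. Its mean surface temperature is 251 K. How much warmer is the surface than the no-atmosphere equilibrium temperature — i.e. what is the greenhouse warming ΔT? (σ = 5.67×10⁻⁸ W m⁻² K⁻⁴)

S = 2900/1.87² = 829.3 W m⁻².
T_eq = [S(1−A)/(4σ)]^(1/4) = [829.3×0.75/(4×5.67×10⁻⁸)]^(1/4) = 228.8 K.
ΔT = T_surf − T_eq = 251 − 228.8.

ΔT ≈ 22.2 K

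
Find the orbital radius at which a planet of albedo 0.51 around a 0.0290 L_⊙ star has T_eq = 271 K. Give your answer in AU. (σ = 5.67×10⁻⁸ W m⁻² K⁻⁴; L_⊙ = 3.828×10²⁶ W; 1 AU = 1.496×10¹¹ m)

d ≈ 0.126 AU

L = 0.0290 × 3.828×10²⁶ = 1.11×10²⁵ W.
From T_eq⁴ = L(1−A)/(16πσd²): d = √[L(1−A)/(16πσT_eq⁴)].
d = √[1.11×10²⁵ × 0.49 / (16π × 5.67×10⁻⁸ × (271)⁴)] = 1.88×10¹⁰ m = 0.126 AU.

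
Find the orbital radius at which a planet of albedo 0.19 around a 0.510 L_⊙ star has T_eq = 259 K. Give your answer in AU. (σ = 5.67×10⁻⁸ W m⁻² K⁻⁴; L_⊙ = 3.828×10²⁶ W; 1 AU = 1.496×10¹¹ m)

L = 0.510 × 3.828×10²⁶ = 1.95×10²⁶ W.
From T_eq⁴ = L(1−A)/(16πσd²): d = √[L(1−A)/(16πσT_eq⁴)].
d = √[1.95×10²⁶ × 0.81 / (16π × 5.67×10⁻⁸ × (259)⁴)] = 1.11×10¹¹ m = 0.742 AU.

d ≈ 0.742 AU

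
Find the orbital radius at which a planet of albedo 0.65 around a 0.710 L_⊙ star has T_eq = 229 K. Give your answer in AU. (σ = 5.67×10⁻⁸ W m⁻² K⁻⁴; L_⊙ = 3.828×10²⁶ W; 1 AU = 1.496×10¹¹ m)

d ≈ 0.736 AU

L = 0.710 × 3.828×10²⁶ = 2.72×10²⁶ W.
From T_eq⁴ = L(1−A)/(16πσd²): d = √[L(1−A)/(16πσT_eq⁴)].
d = √[2.72×10²⁶ × 0.35 / (16π × 5.67×10⁻⁸ × (229)⁴)] = 1.10×10¹¹ m = 0.736 AU.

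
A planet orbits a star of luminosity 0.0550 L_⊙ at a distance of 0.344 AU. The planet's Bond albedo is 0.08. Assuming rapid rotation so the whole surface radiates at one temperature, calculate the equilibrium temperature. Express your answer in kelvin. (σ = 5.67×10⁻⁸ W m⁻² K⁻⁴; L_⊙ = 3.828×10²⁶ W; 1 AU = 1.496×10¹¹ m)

T_eq ≈ 225 K

d = 0.344 AU = 5.15×10¹⁰ m.
L = 0.0550 × 3.828×10²⁶ = 2.11×10²⁵ W.
Flux: S = L/(4πd²) = 2.11×10²⁵/(4π×(5.15×10¹⁰)²) = 633 W m⁻².
Energy balance: absorbed = emitted ⇒ πR²·S(1−A) = 4πR²·σT_eq⁴, so T_eq⁴ = S(1−A)/(4σ).
T_eq = [633 × 0.92 / (4 × 5.67×10⁻⁸)]^(1/4) = (2.57×10⁹)^(1/4) = 225 K.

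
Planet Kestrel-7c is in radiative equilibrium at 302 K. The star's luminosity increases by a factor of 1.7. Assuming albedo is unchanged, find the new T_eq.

T_eq ≈ 345 K

T_eq ∝ L^(1/4) · d^(−1/2).
T′ = 302 × 1.7^(1/4) = 345 K.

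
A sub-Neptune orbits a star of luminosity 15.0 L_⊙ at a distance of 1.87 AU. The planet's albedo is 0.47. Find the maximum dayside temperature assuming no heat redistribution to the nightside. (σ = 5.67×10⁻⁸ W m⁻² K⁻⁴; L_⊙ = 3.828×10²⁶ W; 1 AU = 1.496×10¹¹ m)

T_ss ≈ 483 K

d = 1.87 AU = 2.80×10¹¹ m.
L = 15.0 × 3.828×10²⁶ = 5.74×10²⁷ W.
Flux: S = L/(4πd²) = 5.74×10²⁷/(4π×(2.80×10¹¹)²) = 5840 W m⁻².
With no redistribution each surface element balances locally: S(1−A) = σT⁴.
T = [5840 × 0.53 / 5.67×10⁻⁸]^(1/4) = (5.46×10¹⁰)^(1/4) = 483 K.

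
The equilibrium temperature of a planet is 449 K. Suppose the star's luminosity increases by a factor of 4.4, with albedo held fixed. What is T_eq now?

T_eq ≈ 650 K

T_eq ∝ L^(1/4) · d^(−1/2).
T′ = 449 × 4.4^(1/4) = 650 K.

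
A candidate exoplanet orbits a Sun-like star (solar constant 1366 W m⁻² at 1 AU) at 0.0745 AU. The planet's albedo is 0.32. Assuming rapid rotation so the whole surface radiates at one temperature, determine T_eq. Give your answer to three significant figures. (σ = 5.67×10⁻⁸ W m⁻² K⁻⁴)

Flux at 0.0745 AU: S = 1366/0.0745² = 2.46×10⁵ W m⁻².
Energy balance: absorbed = emitted ⇒ πR²·S(1−A) = 4πR²·σT_eq⁴, so T_eq⁴ = S(1−A)/(4σ).
T_eq = [2.46×10⁵ × 0.68 / (4 × 5.67×10⁻⁸)]^(1/4) = (7.38×10¹¹)^(1/4) = 927 K.

T_eq ≈ 927 K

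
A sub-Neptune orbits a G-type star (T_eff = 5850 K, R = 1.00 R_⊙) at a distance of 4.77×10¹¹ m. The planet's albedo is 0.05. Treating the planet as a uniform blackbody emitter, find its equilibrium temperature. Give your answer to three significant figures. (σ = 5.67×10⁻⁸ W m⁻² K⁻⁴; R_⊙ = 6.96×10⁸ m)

R_⋆ = 1.00 × 6.96×10⁸ = 6.96×10⁸ m.
L = 4πR_⋆²σT_⋆⁴ = 4π(6.96×10⁸)² × 5.67×10⁻⁸ × (5850)⁴ = 4.04×10²⁶ W.
S = L/(4πd²) = 141 W m⁻².
Energy balance: absorbed = emitted ⇒ πR²·S(1−A) = 4πR²·σT_eq⁴, so T_eq⁴ = S(1−A)/(4σ).
T_eq = [141 × 0.95 / (4 × 5.67×10⁻⁸)]^(1/4) = (5.92×10⁸)^(1/4) = 156 K.

T_eq ≈ 156 K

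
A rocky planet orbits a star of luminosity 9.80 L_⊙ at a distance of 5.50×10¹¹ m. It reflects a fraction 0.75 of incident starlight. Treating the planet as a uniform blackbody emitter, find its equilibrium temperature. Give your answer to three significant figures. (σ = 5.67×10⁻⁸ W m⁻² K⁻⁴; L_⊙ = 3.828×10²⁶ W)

T_eq ≈ 182 K

L = 9.80 × 3.828×10²⁶ = 3.75×10²⁷ W.
Flux: S = L/(4πd²) = 3.75×10²⁷/(4π×(5.50×10¹¹)²) = 987 W m⁻².
Energy balance: absorbed = emitted ⇒ πR²·S(1−A) = 4πR²·σT_eq⁴, so T_eq⁴ = S(1−A)/(4σ).
T_eq = [987 × 0.25 / (4 × 5.67×10⁻⁸)]^(1/4) = (1.09×10⁹)^(1/4) = 182 K.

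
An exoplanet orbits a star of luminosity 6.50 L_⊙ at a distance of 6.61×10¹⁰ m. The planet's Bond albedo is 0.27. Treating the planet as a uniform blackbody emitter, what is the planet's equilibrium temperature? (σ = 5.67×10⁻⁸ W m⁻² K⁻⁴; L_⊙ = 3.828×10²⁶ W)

L = 6.50 × 3.828×10²⁶ = 2.49×10²⁷ W.
Flux: S = L/(4πd²) = 2.49×10²⁷/(4π×(6.61×10¹⁰)²) = 4.53×10⁴ W m⁻².
Energy balance: absorbed = emitted ⇒ πR²·S(1−A) = 4πR²·σT_eq⁴, so T_eq⁴ = S(1−A)/(4σ).
T_eq = [4.53×10⁴ × 0.73 / (4 × 5.67×10⁻⁸)]^(1/4) = (1.46×10¹¹)^(1/4) = 618 K.

T_eq ≈ 618 K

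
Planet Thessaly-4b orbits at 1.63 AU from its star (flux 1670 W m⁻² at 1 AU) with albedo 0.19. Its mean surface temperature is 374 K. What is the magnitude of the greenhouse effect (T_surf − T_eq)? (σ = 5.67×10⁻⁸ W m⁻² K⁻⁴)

ΔT ≈ 156.3 K

S = 1670/1.63² = 628.6 W m⁻².
T_eq = [S(1−A)/(4σ)]^(1/4) = [628.6×0.81/(4×5.67×10⁻⁸)]^(1/4) = 217.7 K.
ΔT = T_surf − T_eq = 374 − 217.7.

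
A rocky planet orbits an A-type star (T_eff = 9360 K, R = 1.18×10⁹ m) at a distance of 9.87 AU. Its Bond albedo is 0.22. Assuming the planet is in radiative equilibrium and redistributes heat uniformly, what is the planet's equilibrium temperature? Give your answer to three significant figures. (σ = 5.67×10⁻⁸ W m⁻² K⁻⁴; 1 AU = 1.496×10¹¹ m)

d = 9.87 AU = 1.48×10¹² m.
L = 4πR_⋆²σT_⋆⁴ = 4π(1.18×10⁹)² × 5.67×10⁻⁸ × (9360)⁴ = 7.61×10²⁷ W.
S = L/(4πd²) = 278 W m⁻².
Energy balance: absorbed = emitted ⇒ πR²·S(1−A) = 4πR²·σT_eq⁴, so T_eq⁴ = S(1−A)/(4σ).
T_eq = [278 × 0.78 / (4 × 5.67×10⁻⁸)]^(1/4) = (9.56×10⁸)^(1/4) = 176 K.

T_eq ≈ 176 K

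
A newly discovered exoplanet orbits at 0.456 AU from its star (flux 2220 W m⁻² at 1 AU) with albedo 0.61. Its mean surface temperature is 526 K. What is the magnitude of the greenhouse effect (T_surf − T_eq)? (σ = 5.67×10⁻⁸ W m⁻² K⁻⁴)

ΔT ≈ 157.9 K

S = 2220/0.456² = 1.068×10⁴ W m⁻².
T_eq = [S(1−A)/(4σ)]^(1/4) = [1.068×10⁴×0.39/(4×5.67×10⁻⁸)]^(1/4) = 368.1 K.
ΔT = T_surf − T_eq = 526 − 368.1.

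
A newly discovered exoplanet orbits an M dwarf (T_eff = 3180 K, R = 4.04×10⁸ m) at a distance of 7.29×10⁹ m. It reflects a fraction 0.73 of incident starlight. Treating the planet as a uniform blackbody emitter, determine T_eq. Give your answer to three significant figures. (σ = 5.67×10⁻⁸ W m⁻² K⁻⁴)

L = 4πR_⋆²σT_⋆⁴ = 4π(4.04×10⁸)² × 5.67×10⁻⁸ × (3180)⁴ = 1.19×10²⁵ W.
S = L/(4πd²) = 1.78×10⁴ W m⁻².
Energy balance: absorbed = emitted ⇒ πR²·S(1−A) = 4πR²·σT_eq⁴, so T_eq⁴ = S(1−A)/(4σ).
T_eq = [1.78×10⁴ × 0.27 / (4 × 5.67×10⁻⁸)]^(1/4) = (2.12×10¹⁰)^(1/4) = 382 K.

T_eq ≈ 382 K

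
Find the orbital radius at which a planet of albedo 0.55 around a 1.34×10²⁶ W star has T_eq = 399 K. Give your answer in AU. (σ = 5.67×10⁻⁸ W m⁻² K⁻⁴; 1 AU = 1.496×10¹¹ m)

d ≈ 0.193 AU

From T_eq⁴ = L(1−A)/(16πσd²): d = √[L(1−A)/(16πσT_eq⁴)].
d = √[1.34×10²⁶ × 0.45 / (16π × 5.67×10⁻⁸ × (399)⁴)] = 2.89×10¹⁰ m = 0.193 AU.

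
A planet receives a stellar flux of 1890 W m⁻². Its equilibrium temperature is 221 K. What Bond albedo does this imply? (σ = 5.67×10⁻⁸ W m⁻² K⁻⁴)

A ≈ 0.71

From T_eq⁴ = S(1−A)/(4σ): 1−A = 4σT_eq⁴/S.
1−A = 4 × 5.67×10⁻⁸ × (221)⁴ / 1890 = 0.286.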